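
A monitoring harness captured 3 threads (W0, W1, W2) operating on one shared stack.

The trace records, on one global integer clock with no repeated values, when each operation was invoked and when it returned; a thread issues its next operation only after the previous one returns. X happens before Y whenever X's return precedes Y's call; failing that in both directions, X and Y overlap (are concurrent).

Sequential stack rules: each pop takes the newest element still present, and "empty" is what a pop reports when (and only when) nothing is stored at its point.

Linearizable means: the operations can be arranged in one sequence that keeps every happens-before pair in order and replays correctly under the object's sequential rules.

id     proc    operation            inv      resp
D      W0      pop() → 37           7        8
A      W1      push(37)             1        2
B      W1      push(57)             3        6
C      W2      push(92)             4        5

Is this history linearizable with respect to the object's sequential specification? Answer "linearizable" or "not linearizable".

cut after 7 events: linearizable; cut after 8 events (D responds, time 8): not linearizable
all 2 real-time-respecting orders fail — 4 completed stack operations, no legal replay
sample order A, B, C, D stalls at step 4 — D pop() → 37 has no legal effect
sample order A, C, B, D stalls at step 4 — D pop() → 37 has no legal effect

not linearizable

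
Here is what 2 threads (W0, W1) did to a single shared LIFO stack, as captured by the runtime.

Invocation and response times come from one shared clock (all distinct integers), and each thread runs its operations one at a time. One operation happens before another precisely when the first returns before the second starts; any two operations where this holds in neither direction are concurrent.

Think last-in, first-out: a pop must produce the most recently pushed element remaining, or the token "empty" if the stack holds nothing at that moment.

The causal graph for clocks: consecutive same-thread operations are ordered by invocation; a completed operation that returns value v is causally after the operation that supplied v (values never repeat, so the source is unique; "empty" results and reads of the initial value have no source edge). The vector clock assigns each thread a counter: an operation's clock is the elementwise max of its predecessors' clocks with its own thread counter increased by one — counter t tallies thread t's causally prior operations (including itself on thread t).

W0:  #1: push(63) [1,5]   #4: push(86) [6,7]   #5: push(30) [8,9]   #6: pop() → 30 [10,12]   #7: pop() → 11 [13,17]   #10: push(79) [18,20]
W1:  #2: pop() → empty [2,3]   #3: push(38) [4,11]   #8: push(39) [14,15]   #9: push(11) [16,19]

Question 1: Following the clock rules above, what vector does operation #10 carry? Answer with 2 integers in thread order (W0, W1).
(6, 4)

no predecessors for #2 (invoked 2): W1 increments from zero → (0, 1)
no predecessors for #1 (invoked 1): W0 increments from zero → (1, 0)
#3 (invocation 4): componentwise max over VC(#2)=(0, 1), +1 at W1, giving (0, 2)
#4 (invocation 6): componentwise max over VC(#1)=(1, 0), +1 at W0, giving (2, 0)
#8 (invocation 14): componentwise max over VC(#3)=(0, 2), +1 at W1, giving (0, 3)
#5 (invocation 8): componentwise max over VC(#4)=(2, 0), +1 at W0, giving (3, 0)
#9 (invocation 16): componentwise max over VC(#8)=(0, 3), +1 at W1, giving (0, 4)
#6 (invocation 10): componentwise max over VC(#5)=(3, 0), +1 at W0, giving (4, 0)
#7 (invocation 13): componentwise max over VC(#6)=(4, 0), VC(#9)=(0, 4), +1 at W0, giving (5, 4)
#10 (invocation 18): componentwise max over VC(#7)=(5, 4), +1 at W0, giving (6, 4)
target: VC(#10) = (6, 4)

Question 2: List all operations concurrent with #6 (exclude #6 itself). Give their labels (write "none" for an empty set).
#3

#6 spans [10,12]; an op avoiding the whole window 10..12 is ordered, any other is concurrent
#1 [1,5]: before
#2 [2,3]: before
#3 [4,11]: concurrent
#4 [6,7]: before
#5 [8,9]: before
#7 [13,17]: after
#8 [14,15]: after
#9 [16,19]: after
#10 [18,20]: after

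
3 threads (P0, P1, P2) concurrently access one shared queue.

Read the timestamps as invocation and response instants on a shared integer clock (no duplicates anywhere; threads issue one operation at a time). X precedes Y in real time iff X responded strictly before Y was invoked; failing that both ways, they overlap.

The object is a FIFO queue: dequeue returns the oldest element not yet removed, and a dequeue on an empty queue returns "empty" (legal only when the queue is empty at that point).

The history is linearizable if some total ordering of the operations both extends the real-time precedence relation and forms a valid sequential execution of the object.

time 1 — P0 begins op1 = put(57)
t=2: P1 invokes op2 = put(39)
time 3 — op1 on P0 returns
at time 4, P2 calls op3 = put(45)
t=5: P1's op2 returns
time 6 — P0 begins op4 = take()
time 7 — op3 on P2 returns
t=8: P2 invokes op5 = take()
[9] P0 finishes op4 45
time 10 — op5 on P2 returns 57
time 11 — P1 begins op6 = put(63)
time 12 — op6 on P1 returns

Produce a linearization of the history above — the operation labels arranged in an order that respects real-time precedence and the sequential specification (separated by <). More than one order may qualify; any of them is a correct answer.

op1 < op3 < op2 < op5 < op4 < op6

after step 1 (op1 put(57)): queue <57>
after step 2 (op3 put(45)): queue <57,45>
after step 3 (op2 put(39)): queue <57,45,39>
after step 4 (op5 take() → 57): queue <45,39>
after step 5 (op4 take() → 45): queue <39>
after step 6 (op6 put(63)): queue <39,63>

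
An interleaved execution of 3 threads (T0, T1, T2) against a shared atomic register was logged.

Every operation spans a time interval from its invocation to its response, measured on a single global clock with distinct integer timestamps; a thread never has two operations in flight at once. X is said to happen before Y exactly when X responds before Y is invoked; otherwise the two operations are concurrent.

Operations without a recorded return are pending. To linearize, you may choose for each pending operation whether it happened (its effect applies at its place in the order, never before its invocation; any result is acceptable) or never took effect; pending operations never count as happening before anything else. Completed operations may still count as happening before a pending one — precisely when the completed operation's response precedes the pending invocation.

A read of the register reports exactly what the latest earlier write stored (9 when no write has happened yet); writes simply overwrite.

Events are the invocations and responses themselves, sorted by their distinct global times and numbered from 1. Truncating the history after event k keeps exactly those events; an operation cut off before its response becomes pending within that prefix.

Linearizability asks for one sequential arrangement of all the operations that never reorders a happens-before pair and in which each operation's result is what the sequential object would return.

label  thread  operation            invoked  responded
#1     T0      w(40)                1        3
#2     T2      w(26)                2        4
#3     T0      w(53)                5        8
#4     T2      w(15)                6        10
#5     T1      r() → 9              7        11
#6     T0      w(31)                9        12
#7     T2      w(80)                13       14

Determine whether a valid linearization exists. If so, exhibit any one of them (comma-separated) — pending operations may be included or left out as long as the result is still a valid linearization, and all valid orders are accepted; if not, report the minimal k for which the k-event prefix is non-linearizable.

not linearizable — minimal violating prefix: 11 events

through event 10 a valid linearization exists; event 11 (#5 responding at time 11) ends that
checked exhaustively: 12 real-time-consistent orders of 5 completed operations, zero legal atomic register replays
including or dropping the 1 pending operation (#6) in any combination fails
one such order, #1, #2, #3, #4, #5 (pending dropped), breaks at step 5 where #5 r() → 9 is illegal
one such order, #1, #2, #3, #5, #4 (pending dropped), breaks at step 4 where #5 r() → 9 is illegal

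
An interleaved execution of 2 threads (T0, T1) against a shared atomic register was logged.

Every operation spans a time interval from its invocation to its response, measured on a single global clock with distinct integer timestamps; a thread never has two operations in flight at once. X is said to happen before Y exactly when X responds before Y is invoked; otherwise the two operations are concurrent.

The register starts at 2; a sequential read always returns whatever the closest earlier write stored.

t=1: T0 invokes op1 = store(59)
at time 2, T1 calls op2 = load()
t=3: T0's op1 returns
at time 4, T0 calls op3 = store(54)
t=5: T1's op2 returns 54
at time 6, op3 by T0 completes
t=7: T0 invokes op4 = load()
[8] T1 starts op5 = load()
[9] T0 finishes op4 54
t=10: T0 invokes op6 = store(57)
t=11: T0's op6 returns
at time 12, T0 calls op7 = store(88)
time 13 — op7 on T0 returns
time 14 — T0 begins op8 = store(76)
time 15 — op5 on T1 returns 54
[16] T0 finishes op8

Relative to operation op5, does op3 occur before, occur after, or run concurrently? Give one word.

op3 spans [4,6], op5 spans [8,15]
resp(op3)=6 < inv(op5)=8

before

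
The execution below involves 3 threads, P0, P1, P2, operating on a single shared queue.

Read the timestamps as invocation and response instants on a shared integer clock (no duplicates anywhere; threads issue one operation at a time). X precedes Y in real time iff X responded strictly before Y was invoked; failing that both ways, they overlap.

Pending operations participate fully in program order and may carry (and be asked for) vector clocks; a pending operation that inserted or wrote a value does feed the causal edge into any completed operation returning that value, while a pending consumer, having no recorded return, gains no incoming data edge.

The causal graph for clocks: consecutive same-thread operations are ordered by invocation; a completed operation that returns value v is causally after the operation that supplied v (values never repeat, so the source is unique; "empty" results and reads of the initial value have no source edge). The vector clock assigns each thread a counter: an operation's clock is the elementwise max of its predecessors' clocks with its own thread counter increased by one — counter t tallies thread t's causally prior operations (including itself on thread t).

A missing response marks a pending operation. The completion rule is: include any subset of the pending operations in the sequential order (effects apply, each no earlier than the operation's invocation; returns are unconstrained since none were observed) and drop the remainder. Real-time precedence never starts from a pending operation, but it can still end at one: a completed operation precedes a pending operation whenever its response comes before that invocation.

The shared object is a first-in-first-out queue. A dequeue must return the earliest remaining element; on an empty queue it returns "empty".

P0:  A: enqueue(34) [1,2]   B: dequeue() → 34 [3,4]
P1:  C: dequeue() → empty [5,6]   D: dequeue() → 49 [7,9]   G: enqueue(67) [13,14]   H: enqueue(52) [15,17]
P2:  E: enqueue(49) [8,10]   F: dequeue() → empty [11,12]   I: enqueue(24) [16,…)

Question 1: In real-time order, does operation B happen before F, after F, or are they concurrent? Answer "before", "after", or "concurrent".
before

B spans [3,4], F spans [11,12]
resp(B)=4 < inv(F)=11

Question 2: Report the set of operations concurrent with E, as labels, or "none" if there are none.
D

E spans [8,10]: anything still running between times 8 and 10 counts as concurrent
A [1,2]: before
B [3,4]: before
C [5,6]: before
D [7,9]: concurrent
F [11,12]: after
G [13,14]: after
H [15,17]: after
I [16,…): after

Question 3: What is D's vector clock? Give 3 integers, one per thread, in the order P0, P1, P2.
(0, 2, 1)

E, invoked 8, has no incoming edges; only P2's bump applies → (0, 0, 1)
C, invoked 5, has no incoming edges; only P1's bump applies → (0, 1, 0)
A, invoked 1, has no incoming edges; only P0's bump applies → (1, 0, 0)
from VC(E)=(0, 0, 1), F (invoked 11) maxes components and bumps P2 → (0, 0, 2)
from VC(A)=(1, 0, 0), B (invoked 3) maxes components and bumps P0 → (2, 0, 0)
from VC(F)=(0, 0, 2), I (invoked 16) maxes components and bumps P2 → (0, 0, 3)
from VC(C)=(0, 1, 0), VC(E)=(0, 0, 1), D (invoked 7) maxes components and bumps P1 → (0, 2, 1)
from VC(D)=(0, 2, 1), G (invoked 13) maxes components and bumps P1 → (0, 3, 1)
from VC(G)=(0, 3, 1), H (invoked 15) maxes components and bumps P1 → (0, 4, 1)
target: VC(D) = (0, 2, 1)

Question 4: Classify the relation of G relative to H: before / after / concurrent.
before

G spans [13,14], H spans [15,17]
resp(G)=14 < inv(H)=15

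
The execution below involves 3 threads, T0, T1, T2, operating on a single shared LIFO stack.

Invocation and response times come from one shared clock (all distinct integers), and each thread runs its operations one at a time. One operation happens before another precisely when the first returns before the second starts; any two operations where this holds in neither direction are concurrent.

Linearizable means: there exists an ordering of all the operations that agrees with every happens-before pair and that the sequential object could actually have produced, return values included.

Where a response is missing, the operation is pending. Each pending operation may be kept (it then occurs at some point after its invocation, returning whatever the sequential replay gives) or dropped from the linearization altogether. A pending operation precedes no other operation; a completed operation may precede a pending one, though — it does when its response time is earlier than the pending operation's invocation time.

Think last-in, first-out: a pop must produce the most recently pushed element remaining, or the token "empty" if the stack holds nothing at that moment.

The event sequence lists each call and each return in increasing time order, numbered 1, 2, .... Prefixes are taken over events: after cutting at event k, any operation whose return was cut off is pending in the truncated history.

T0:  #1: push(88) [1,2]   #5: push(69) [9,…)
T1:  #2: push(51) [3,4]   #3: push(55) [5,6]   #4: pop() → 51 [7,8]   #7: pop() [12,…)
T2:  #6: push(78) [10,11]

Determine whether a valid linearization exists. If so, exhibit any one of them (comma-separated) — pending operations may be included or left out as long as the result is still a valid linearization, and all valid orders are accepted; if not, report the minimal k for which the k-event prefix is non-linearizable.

not linearizable — minimal violating prefix: 8 events

through event 7 a valid linearization exists; event 8 (#4 responding at time 8) ends that
the completed operations (4 total) allow one real-time order; the LIFO stack replay rejects it
for example #1, #2, #3, #4 fails at step 4: #4 pop() → 51 is not legal there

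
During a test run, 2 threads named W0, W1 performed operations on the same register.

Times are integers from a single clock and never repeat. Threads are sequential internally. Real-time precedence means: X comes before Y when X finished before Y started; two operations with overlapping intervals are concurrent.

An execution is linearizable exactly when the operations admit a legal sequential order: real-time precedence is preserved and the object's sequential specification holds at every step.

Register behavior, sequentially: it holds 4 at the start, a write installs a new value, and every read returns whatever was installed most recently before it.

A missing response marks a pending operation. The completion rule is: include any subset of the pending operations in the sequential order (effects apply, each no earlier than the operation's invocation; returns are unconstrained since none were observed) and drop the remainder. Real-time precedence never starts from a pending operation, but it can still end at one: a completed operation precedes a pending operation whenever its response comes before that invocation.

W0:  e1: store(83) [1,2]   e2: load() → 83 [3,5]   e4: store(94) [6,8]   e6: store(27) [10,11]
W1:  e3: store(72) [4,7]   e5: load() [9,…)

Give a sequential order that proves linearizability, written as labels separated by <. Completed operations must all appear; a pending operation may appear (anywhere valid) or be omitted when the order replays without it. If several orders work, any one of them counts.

after step 1 (e1 store(83)): value 83
after step 2 (e2 load() → 83): value 83
after step 3 (e3 store(72)): value 72
after step 4 (e4 store(94)): value 94
after step 5 (e5 load() (pending, included)): value 94
after step 6 (e6 store(27)): value 27

e1 < e2 < e3 < e4 < e5 < e6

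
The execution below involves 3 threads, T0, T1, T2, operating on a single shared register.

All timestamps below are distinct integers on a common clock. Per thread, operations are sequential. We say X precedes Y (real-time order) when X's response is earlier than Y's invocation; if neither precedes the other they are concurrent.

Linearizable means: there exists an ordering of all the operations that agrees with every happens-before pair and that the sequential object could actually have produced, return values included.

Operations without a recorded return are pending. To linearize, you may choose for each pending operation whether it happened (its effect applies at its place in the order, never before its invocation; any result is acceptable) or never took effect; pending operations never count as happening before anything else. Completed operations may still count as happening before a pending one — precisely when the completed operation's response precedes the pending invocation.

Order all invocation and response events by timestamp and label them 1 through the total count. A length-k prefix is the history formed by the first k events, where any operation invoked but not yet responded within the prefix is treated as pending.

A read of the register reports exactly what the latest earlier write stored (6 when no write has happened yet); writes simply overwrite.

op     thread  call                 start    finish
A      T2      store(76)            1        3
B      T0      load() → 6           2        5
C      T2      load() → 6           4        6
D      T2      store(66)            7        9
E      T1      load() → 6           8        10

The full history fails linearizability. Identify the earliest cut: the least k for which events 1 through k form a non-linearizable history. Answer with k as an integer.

one valid order for events 1..5 is B, A:
after step 1 (B load() → 6): value 6
after step 2 (A store(76)): value 76
event 6 — C's response, time 6 — after it, nothing linearizes
sample order A, B, C stalls at step 2 — B load() → 6 has no legal effect
sample order A, C, B stalls at step 2 — C load() → 6 has no legal effect

6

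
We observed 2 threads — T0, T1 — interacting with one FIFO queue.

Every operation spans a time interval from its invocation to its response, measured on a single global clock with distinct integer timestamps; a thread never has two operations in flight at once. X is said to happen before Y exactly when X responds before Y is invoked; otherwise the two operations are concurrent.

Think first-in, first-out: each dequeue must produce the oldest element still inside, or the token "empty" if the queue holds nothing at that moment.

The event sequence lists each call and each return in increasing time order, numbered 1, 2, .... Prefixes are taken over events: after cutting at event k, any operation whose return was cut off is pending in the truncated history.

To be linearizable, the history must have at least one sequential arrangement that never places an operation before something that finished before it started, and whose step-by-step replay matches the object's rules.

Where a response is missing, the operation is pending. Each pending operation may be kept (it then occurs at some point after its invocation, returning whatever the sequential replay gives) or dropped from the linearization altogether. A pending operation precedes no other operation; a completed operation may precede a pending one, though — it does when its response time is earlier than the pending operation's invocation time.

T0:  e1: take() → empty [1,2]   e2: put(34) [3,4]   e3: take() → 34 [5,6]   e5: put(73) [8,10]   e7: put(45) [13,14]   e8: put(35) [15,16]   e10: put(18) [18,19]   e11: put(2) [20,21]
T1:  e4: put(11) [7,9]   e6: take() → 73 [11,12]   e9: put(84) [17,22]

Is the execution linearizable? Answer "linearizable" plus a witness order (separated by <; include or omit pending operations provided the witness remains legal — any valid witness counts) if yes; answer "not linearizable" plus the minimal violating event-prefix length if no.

linearizable — witness: e1 < e2 < e3 < e5 < e4 < e6 < e7 < e8 < e9 < e10 < e11

after step 1 (e1 take() → empty): queue <>
after step 2 (e2 put(34)): queue <34>
after step 3 (e3 take() → 34): queue <>
after step 4 (e5 put(73)): queue <73>
after step 5 (e4 put(11)): queue <73,11>
after step 6 (e6 take() → 73): queue <11>
after step 7 (e7 put(45)): queue <11,45>
after step 8 (e8 put(35)): queue <11,45,35>
after step 9 (e9 put(84)): queue <11,45,35,84>
after step 10 (e10 put(18)): queue <11,45,35,84,18>
after step 11 (e11 put(2)): queue <11,45,35,84,18,2>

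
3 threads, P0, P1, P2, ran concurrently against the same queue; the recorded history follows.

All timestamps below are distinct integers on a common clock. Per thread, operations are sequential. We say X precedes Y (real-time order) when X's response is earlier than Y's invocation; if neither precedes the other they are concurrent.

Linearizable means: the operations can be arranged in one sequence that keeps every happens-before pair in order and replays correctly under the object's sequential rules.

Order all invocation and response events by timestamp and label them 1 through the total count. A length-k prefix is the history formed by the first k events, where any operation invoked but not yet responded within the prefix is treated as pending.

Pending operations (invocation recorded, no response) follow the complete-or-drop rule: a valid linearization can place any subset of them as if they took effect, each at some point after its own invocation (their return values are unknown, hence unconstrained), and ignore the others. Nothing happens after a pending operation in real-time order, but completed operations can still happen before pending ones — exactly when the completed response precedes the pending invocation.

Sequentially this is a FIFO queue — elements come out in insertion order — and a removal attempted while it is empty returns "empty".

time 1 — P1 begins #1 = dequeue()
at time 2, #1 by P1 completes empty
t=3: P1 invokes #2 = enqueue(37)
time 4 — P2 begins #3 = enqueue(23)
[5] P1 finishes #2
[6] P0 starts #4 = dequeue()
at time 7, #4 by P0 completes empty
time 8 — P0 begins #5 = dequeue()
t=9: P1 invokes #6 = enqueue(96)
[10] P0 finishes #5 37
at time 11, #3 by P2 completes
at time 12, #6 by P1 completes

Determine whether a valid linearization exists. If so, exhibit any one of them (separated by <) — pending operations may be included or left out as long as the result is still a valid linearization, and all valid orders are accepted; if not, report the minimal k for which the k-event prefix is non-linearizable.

not linearizable — minimal violating prefix: 7 events

events 1..6 are fine; event 7 — the response of #4 at time 7 — makes the prefix non-linearizable
the completed operations (3 total) allow one real-time order; the queue replay rejects it
no escape via the 1 pending operation (#3): every completion choice fails
e.g. #1, #2, #4 (pending dropped): illegal at step 3, since #4 dequeue() → empty cannot apply there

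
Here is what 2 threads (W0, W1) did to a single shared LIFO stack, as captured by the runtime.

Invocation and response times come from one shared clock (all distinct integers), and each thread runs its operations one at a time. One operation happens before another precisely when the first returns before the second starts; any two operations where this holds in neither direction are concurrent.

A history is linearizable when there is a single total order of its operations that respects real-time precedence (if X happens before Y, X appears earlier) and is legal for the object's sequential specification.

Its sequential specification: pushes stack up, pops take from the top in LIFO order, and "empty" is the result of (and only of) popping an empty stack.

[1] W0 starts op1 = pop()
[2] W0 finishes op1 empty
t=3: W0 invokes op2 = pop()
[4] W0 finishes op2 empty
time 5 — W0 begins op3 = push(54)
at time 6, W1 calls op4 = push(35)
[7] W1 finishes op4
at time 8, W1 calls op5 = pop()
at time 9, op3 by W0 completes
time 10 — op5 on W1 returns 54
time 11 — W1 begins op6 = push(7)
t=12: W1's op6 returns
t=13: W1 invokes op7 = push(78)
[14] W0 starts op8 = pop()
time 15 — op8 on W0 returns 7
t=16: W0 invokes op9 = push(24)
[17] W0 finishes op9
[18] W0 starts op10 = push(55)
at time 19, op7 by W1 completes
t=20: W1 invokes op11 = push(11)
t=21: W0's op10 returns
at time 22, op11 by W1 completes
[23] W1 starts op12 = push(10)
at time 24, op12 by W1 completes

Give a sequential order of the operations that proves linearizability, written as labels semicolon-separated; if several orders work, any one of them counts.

after step 1 (op1 pop() → empty): stack <>
after step 2 (op2 pop() → empty): stack <>
after step 3 (op4 push(35)): stack <35>
after step 4 (op3 push(54)): stack <35,54>
after step 5 (op5 pop() → 54): stack <35>
after step 6 (op6 push(7)): stack <35,7>
after step 7 (op8 pop() → 7): stack <35>
after step 8 (op7 push(78)): stack <35,78>
after step 9 (op9 push(24)): stack <35,78,24>
after step 10 (op10 push(55)): stack <35,78,24,55>
after step 11 (op11 push(11)): stack <35,78,24,55,11>
after step 12 (op12 push(10)): stack <35,78,24,55,11,10>

op1; op2; op4; op3; op5; op6; op8; op7; op9; op10; op11; op12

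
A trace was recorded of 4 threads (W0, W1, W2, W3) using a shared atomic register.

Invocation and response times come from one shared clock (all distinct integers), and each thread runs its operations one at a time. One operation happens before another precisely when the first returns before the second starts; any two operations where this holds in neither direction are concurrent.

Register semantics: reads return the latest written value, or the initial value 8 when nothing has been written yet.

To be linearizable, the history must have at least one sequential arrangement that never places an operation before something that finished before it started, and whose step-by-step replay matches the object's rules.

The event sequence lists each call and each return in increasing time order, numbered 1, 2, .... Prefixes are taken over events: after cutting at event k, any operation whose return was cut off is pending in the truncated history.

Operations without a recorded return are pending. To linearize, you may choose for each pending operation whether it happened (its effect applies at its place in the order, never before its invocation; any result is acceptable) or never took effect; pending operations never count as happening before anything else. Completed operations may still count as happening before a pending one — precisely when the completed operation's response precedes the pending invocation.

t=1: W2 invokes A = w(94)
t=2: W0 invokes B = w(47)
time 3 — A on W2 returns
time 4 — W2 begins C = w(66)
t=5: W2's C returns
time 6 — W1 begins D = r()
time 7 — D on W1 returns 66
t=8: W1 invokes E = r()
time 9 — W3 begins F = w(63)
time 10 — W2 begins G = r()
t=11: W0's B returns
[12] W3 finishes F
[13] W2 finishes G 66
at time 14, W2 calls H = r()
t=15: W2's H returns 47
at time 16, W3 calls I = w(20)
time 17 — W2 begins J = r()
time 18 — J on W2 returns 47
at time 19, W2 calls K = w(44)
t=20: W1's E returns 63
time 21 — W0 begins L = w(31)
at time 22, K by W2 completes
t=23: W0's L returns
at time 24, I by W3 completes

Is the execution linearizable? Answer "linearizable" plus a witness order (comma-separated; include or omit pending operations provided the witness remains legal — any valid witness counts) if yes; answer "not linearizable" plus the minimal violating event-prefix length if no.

1. A w(94), leaving value 94
2. C w(66), leaving value 66
3. D r() → 66, leaving value 66
4. G r() → 66, leaving value 66
5. F w(63), leaving value 63
6. E r() → 63, leaving value 63
7. B w(47), leaving value 47
8. H r() → 47, leaving value 47
9. J r() → 47, leaving value 47
10. I w(20), leaving value 20
11. K w(44), leaving value 44
12. L w(31), leaving value 31

linearizable — witness: A, C, D, G, F, E, B, H, J, I, K, L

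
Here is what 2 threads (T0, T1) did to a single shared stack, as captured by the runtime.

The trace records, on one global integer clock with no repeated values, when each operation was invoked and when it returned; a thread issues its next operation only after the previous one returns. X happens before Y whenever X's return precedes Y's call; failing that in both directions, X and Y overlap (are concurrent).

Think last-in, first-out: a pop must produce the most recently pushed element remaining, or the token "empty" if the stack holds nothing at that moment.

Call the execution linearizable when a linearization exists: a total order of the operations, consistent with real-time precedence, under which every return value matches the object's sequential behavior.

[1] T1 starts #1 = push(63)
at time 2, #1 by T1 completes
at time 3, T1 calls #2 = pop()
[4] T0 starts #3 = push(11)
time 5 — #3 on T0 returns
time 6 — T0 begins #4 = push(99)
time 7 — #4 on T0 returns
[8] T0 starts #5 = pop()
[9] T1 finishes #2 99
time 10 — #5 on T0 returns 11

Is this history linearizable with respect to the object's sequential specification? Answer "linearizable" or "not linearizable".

linearizable

witness order: #1, #3, #4, #2, #5
1. #1 push(63), leaving stack <63>
2. #3 push(11), leaving stack <63,11>
3. #4 push(99), leaving stack <63,11,99>
4. #2 pop() → 99, leaving stack <63,11>
5. #5 pop() → 11, leaving stack <63>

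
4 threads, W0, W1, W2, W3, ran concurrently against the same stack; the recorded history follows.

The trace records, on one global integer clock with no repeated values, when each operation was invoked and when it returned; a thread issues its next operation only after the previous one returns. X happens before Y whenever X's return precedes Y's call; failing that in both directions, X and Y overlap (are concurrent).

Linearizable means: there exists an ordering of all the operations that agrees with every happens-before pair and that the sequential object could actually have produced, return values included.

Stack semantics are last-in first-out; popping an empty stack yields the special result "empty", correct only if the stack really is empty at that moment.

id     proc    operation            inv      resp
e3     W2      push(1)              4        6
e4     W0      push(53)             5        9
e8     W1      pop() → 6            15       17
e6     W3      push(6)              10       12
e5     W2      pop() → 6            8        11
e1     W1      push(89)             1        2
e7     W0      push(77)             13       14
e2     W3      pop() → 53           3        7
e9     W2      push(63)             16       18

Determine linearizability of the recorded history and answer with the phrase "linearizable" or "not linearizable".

through event 16 a valid linearization exists; event 17 (e8 responding at time 17) ends that
no legal order exists: 14 real-time-consistent candidates over 8 completed stack operations, all rejected
no completion choice of the 1 pending operation (e9) rescues it — every subset was tried
sample order e1, e2, e3, e4, e5, e6, e7, e8 (pending dropped) stalls at step 2 — e2 pop() → 53 has no legal effect
sample order e1, e2, e3, e4, e6, e5, e7, e8 (pending dropped) stalls at step 2 — e2 pop() → 53 has no legal effect

not linearizable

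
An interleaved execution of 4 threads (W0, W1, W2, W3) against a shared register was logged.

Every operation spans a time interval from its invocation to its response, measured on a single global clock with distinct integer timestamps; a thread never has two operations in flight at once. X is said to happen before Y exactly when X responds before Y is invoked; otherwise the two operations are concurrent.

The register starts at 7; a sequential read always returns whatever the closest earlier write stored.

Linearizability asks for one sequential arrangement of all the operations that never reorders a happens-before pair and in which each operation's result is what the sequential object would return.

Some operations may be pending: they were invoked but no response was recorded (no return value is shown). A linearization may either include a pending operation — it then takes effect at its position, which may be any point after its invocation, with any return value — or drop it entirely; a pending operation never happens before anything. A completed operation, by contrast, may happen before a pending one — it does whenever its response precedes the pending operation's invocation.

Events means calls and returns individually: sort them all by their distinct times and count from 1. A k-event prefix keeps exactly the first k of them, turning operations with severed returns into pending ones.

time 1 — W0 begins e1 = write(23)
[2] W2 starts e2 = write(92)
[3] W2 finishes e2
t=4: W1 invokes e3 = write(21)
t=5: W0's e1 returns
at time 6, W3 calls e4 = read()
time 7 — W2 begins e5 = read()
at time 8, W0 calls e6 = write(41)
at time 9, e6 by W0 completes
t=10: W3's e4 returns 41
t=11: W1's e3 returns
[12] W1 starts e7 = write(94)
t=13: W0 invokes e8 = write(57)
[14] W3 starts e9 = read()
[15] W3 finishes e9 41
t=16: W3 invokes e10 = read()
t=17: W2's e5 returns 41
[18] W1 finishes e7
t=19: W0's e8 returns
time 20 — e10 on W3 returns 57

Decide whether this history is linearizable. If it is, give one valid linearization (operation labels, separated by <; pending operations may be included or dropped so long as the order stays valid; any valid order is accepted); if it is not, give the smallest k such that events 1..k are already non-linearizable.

linearizable — witness: e1 < e2 < e3 < e6 < e4 < e5 < e9 < e7 < e8 < e10

step 1: e1 write(23) — value 23
step 2: e2 write(92) — value 92
step 3: e3 write(21) — value 21
step 4: e6 write(41) — value 41
step 5: e4 read() → 41 — value 41
step 6: e5 read() → 41 — value 41
step 7: e9 read() → 41 — value 41
step 8: e7 write(94) — value 94
step 9: e8 write(57) — value 57
step 10: e10 read() → 57 — value 57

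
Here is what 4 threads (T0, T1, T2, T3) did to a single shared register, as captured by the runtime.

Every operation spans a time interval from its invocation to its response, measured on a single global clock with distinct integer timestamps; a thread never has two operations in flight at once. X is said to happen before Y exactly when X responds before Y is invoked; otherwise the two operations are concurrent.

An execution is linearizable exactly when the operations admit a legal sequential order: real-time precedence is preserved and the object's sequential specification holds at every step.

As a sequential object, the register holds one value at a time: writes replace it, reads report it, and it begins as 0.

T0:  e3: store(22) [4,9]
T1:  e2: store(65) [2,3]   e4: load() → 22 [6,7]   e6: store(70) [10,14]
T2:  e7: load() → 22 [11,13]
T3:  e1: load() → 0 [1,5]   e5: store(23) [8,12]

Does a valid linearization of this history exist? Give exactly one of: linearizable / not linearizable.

linearizable

witness order: e1, e2, e3, e4, e7, e5, e6
1. e1 load() → 0, leaving value 0
2. e2 store(65), leaving value 65
3. e3 store(22), leaving value 22
4. e4 load() → 22, leaving value 22
5. e7 load() → 22, leaving value 22
6. e5 store(23), leaving value 23
7. e6 store(70), leaving value 70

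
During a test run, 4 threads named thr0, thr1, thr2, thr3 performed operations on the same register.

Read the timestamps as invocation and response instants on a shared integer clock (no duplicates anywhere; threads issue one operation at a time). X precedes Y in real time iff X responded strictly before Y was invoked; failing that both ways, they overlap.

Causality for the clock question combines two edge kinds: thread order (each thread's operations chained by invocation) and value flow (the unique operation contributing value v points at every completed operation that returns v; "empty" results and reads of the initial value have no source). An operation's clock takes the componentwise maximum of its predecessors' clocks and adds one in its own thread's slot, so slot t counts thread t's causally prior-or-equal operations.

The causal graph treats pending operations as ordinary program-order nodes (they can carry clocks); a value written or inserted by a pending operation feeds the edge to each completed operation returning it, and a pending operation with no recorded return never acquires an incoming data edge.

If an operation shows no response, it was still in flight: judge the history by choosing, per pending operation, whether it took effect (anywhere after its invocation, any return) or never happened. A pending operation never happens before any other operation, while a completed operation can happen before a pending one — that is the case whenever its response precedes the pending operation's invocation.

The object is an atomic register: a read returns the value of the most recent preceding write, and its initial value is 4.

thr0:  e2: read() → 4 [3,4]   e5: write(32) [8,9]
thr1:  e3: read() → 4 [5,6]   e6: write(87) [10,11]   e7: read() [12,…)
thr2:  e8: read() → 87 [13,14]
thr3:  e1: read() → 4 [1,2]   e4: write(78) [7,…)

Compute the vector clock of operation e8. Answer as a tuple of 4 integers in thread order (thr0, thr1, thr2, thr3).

root op e1, invoked 1: fresh clock plus thr3's own tick → (0, 0, 0, 1)
root op e3, invoked 5: fresh clock plus thr1's own tick → (0, 1, 0, 0)
root op e2, invoked 3: fresh clock plus thr0's own tick → (1, 0, 0, 0)
e4, invoked 7, takes VC(e1)=(0, 0, 0, 1) under max, adds 1 for thr3 → (0, 0, 0, 2)
e6, invoked 10, takes VC(e3)=(0, 1, 0, 0) under max, adds 1 for thr1 → (0, 2, 0, 0)
e5, invoked 8, takes VC(e2)=(1, 0, 0, 0) under max, adds 1 for thr0 → (2, 0, 0, 0)
e8, invoked 13, takes VC(e6)=(0, 2, 0, 0) under max, adds 1 for thr2 → (0, 2, 1, 0)
e7, invoked 12, takes VC(e6)=(0, 2, 0, 0) under max, adds 1 for thr1 → (0, 3, 0, 0)
target: VC(e8) = (0, 2, 1, 0)

(0, 2, 1, 0)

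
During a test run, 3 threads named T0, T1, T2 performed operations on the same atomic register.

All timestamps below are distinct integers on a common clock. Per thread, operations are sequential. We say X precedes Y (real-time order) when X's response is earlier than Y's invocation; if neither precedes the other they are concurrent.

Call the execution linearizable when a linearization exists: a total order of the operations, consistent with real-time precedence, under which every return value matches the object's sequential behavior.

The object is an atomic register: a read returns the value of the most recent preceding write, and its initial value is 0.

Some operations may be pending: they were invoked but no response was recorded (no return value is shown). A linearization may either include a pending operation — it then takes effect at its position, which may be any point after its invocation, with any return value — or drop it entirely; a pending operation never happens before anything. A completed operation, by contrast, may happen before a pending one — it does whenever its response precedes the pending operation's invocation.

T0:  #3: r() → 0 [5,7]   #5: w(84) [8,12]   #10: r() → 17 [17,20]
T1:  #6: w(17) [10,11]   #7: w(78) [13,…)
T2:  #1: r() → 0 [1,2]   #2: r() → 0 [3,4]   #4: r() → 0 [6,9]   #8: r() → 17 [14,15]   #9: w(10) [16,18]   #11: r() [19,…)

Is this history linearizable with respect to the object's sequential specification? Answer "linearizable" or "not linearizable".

linearizable

a witness: #1, #2, #3, #4, #5, #6, #8, #10, #7, #9
step 1: #1 r() → 0 — value 0
step 2: #2 r() → 0 — value 0
step 3: #3 r() → 0 — value 0
step 4: #4 r() → 0 — value 0
step 5: #5 w(84) — value 84
step 6: #6 w(17) — value 17
step 7: #8 r() → 17 — value 17
step 8: #10 r() → 17 — value 17
step 9: #7 w(78) (pending, included) — value 78
step 10: #9 w(10) — value 10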